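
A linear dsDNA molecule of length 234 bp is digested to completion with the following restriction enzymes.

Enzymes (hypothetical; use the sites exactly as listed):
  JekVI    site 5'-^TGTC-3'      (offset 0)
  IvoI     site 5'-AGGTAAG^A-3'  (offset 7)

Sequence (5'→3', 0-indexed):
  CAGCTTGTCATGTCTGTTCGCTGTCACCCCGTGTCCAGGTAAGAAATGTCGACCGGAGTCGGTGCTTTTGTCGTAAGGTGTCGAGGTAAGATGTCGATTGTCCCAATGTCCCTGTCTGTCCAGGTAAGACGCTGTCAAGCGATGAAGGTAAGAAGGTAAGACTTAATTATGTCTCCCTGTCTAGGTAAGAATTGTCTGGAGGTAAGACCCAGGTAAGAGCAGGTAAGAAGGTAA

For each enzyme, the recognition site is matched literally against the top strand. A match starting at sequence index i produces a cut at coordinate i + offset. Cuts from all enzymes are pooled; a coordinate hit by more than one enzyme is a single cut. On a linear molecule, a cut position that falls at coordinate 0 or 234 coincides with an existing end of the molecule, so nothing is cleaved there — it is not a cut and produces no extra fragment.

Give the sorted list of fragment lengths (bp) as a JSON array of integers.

Scan for sites:
  JekVI (TGTC, off=0): starts [5, 10, 21, 31, 46, 68, 78, 91, 98, 106, 112, 116, 132, 169, 177, 192] → cuts [5, 10, 21, 31, 46, 68, 78, 91, 98, 106, 112, 116, 132, 169, 177, 192]
  IvoI (AGGTAAGA, off=7): starts [36, 83, 121, 145, 153, 182, 199, 210, 220] → cuts [43, 90, 128, 152, 160, 189, 206, 217, 227]

All cut coordinates (distinct, sorted): [5, 10, 21, 31, 43, 46, 68, 78, 90, 91, 98, 106, 112, 116, 128, 132, 152, 160, 169, 177, 189, 192, 206, 217, 227]

Fragments:
  [0,5): 5 bp
  [5,10): 5 bp
  [10,21): 11 bp
  [21,31): 10 bp
  [31,43): 12 bp
  [43,46): 3 bp
  [46,68): 22 bp
  [68,78): 10 bp
  [78,90): 12 bp
  [90,91): 1 bp
  [91,98): 7 bp
  [98,106): 8 bp
  [106,112): 6 bp
  [112,116): 4 bp
  [116,128): 12 bp
  [128,132): 4 bp
  [132,152): 20 bp
  [152,160): 8 bp
  [160,169): 9 bp
  [169,177): 8 bp
  [177,189): 12 bp
  [189,192): 3 bp
  [192,206): 14 bp
  [206,217): 11 bp
  [217,227): 10 bp
  [227,234): 7 bp

[1,3,3,4,4,5,5,6,7,7,8,8,8,9,10,10,10,11,11,12,12,12,12,14,20,22]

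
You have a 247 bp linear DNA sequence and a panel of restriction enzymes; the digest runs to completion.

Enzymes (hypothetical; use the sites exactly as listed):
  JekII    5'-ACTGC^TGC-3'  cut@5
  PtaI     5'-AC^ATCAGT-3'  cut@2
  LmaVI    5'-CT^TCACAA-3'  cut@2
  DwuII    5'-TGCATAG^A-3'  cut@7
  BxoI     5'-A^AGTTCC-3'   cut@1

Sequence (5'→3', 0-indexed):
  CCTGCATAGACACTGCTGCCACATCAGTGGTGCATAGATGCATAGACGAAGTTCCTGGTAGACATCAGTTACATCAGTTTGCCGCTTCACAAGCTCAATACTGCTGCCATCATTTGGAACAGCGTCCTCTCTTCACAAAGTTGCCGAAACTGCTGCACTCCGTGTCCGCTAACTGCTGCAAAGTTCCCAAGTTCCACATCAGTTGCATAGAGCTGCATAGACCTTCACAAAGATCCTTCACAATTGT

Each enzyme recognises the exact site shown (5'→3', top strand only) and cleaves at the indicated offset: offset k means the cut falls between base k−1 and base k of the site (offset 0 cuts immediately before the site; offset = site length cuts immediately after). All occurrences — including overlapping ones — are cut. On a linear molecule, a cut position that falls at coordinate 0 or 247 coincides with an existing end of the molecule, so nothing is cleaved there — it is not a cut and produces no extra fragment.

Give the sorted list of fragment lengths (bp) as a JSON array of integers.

[4,4,5,6,7,8,8,8,9,9,10,10,13,13,14,14,15,18,21,23,28]

Site scan:
  JekII (ACTGCTGC, off=5): starts [11, 99, 148, 171] → cuts [16, 104, 153, 176]
  PtaI (ACATCAGT, off=2): starts [20, 61, 70, 195] → cuts [22, 63, 72, 197]
  LmaVI (CTTCACAA, off=2): starts [84, 130, 222, 235] → cuts [86, 132, 224, 237]
  DwuII (TGCATAGA, off=7): starts [2, 30, 38, 203, 213] → cuts [9, 37, 45, 210, 220]
  BxoI (AAGTTCC, off=1): starts [48, 180, 188] → cuts [49, 181, 189]

All cut coordinates (distinct, sorted): [9, 16, 22, 37, 45, 49, 63, 72, 86, 104, 132, 153, 176, 181, 189, 197, 210, 220, 224, 237]

Fragment lengths:
  [0,9): 9 bp
  [9,16): 7 bp
  [16,22): 6 bp
  [22,37): 15 bp
  [37,45): 8 bp
  [45,49): 4 bp
  [49,63): 14 bp
  [63,72): 9 bp
  [72,86): 14 bp
  [86,104): 18 bp
  [104,132): 28 bp
  [132,153): 21 bp
  [153,176): 23 bp
  [176,181): 5 bp
  [181,189): 8 bp
  [189,197): 8 bp
  [197,210): 13 bp
  [210,220): 10 bp
  [220,224): 4 bp
  [224,237): 13 bp
  [237,247): 10 bp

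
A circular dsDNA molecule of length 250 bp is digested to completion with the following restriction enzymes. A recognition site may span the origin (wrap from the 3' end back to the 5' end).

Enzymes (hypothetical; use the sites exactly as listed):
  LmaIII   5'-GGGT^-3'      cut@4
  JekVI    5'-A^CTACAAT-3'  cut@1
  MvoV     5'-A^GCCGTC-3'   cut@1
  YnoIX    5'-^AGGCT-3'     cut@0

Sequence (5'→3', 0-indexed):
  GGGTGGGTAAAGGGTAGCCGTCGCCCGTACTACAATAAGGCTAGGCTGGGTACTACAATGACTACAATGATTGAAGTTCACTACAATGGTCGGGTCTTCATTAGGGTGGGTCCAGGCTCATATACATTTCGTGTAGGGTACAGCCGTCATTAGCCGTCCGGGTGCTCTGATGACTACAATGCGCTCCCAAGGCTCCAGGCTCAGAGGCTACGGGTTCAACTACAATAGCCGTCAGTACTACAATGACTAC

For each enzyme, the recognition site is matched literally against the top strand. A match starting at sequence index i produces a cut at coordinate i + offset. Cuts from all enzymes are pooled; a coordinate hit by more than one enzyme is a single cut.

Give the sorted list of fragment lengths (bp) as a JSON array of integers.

Site scan:
  LmaIII (GGGT, off=4): starts [0, 4, 11, 47, 91, 103, 107, 135, 159, 211] → cuts [4, 8, 15, 51, 95, 107, 111, 139, 163, 215]
  JekVI (ACTACAAT, off=1): starts [28, 51, 60, 79, 172, 218, 236] → cuts [29, 52, 61, 80, 173, 219, 237]
  MvoV (AGCCGTC, off=1): starts [15, 141, 151, 226] → cuts [16, 142, 152, 227]
  YnoIX (AGGCT, off=0): starts [37, 42, 113, 189, 196, 204] → cuts [37, 42, 113, 189, 196, 204]

Pooled cuts: [4, 8, 15, 16, 29, 37, 42, 51, 52, 61, 80, 95, 107, 111, 113, 139, 142, 152, 163, 173, 189, 196, 204, 215, 219, 227, 237]

Fragment lengths:
  4→8: 4 bp
  8→15: 7 bp
  15→16: 1 bp
  16→29: 13 bp
  29→37: 8 bp
  37→42: 5 bp
  42→51: 9 bp
  51→52: 1 bp
  52→61: 9 bp
  61→80: 19 bp
  80→95: 15 bp
  95→107: 12 bp
  107→111: 4 bp
  111→113: 2 bp
  113→139: 26 bp
  139→142: 3 bp
  142→152: 10 bp
  152→163: 11 bp
  163→173: 10 bp
  173→189: 16 bp
  189→196: 7 bp
  196→204: 8 bp
  204→215: 11 bp
  215→219: 4 bp
  219→227: 8 bp
  227→237: 10 bp
  237→4 (wrap): 250-237+4 = 17 bp

[1,1,2,3,4,4,4,5,7,7,8,8,8,9,9,10,10,10,11,11,12,13,15,16,17,19,26]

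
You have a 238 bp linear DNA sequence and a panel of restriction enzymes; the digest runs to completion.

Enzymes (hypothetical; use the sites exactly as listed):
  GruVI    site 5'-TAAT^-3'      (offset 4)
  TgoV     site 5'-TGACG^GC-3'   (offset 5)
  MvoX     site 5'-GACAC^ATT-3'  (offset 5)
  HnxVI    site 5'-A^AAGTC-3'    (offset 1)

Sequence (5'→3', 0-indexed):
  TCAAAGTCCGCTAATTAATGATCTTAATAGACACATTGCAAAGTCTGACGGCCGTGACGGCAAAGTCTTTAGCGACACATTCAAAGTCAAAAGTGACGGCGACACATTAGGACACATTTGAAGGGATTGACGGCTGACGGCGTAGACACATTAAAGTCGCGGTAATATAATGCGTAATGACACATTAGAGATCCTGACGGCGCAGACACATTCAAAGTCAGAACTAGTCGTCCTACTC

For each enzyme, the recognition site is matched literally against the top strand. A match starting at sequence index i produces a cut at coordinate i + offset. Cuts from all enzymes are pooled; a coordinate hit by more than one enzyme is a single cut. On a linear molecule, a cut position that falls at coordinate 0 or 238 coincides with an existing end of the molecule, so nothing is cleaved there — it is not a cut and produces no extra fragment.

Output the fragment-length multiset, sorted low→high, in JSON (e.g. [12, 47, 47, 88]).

[3,3,4,4,5,5,5,5,6,6,7,7,7,9,9,10,10,10,10,12,13,15,16,16,17,24]

Site scan:
  GruVI (TAAT, off=4): starts [11, 15, 24, 162, 167, 174] → cuts [15, 19, 28, 166, 171, 178]
  TgoV (TGACGGC, off=5): starts [45, 54, 93, 127, 134, 194] → cuts [50, 59, 98, 132, 139, 199]
  MvoX (GACACATT, off=5): starts [29, 73, 100, 110, 144, 178, 204] → cuts [34, 78, 105, 115, 149, 183, 209]
  HnxVI (AAAGTC, off=1): starts [2, 39, 61, 82, 152, 213] → cuts [3, 40, 62, 83, 153, 214]

All cut coordinates (distinct, sorted): [3, 15, 19, 28, 34, 40, 50, 59, 62, 78, 83, 98, 105, 115, 132, 139, 149, 153, 166, 171, 178, 183, 199, 209, 214]

Fragment lengths:
  [0,3): 3 bp
  [3,15): 12 bp
  [15,19): 4 bp
  [19,28): 9 bp
  [28,34): 6 bp
  [34,40): 6 bp
  [40,50): 10 bp
  [50,59): 9 bp
  [59,62): 3 bp
  [62,78): 16 bp
  [78,83): 5 bp
  [83,98): 15 bp
  [98,105): 7 bp
  [105,115): 10 bp
  [115,132): 17 bp
  [132,139): 7 bp
  [139,149): 10 bp
  [149,153): 4 bp
  [153,166): 13 bp
  [166,171): 5 bp
  [171,178): 7 bp
  [178,183): 5 bp
  [183,199): 16 bp
  [199,209): 10 bp
  [209,214): 5 bp
  [214,238): 24 bp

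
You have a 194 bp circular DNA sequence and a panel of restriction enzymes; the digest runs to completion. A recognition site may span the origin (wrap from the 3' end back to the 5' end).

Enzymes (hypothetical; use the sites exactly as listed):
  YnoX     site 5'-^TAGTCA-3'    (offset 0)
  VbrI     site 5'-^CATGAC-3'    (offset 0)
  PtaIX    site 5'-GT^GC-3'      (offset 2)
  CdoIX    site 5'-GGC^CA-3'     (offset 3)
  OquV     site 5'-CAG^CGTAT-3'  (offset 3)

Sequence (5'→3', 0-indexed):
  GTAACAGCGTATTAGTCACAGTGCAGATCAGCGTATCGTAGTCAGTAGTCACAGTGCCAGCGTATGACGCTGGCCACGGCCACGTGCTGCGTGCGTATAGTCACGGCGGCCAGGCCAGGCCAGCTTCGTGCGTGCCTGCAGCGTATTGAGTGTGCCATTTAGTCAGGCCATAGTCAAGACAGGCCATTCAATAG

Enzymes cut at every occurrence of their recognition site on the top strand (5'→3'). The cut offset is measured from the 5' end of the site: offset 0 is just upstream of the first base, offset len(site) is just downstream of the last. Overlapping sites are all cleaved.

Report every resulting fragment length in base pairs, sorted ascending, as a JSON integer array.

[2,4,5,5,5,5,5,5,6,6,7,7,7,8,9,9,9,10,10,12,13,14,14,17]

Scan for sites:
  YnoX (TAGTCA, off=0): starts [12, 38, 45, 97, 159, 170] → cuts [12, 38, 45, 97, 159, 170]
  VbrI (CATGAC, off=0): no sites
  PtaIX (GTGC, off=2): starts [20, 53, 83, 90, 127, 131, 151] → cuts [22, 55, 85, 92, 129, 133, 153]
  CdoIX (GGCCA, off=3): starts [71, 77, 107, 112, 117, 165, 181] → cuts [74, 80, 110, 115, 120, 168, 184]
  OquV (CAGCGTAT, off=3): starts [4, 28, 57, 138] → cuts [7, 31, 60, 141]

Pooled cuts: [7, 12, 22, 31, 38, 45, 55, 60, 74, 80, 85, 92, 97, 110, 115, 120, 129, 133, 141, 153, 159, 168, 170, 184]

Fragment lengths:
  7→12: 5 bp
  12→22: 10 bp
  22→31: 9 bp
  31→38: 7 bp
  38→45: 7 bp
  45→55: 10 bp
  55→60: 5 bp
  60→74: 14 bp
  74→80: 6 bp
  80→85: 5 bp
  85→92: 7 bp
  92→97: 5 bp
  97→110: 13 bp
  110→115: 5 bp
  115→120: 5 bp
  120→129: 9 bp
  129→133: 4 bp
  133→141: 8 bp
  141→153: 12 bp
  153→159: 6 bp
  159→168: 9 bp
  168→170: 2 bp
  170→184: 14 bp
  184→7 (wrap): 194-184+7 = 17 bp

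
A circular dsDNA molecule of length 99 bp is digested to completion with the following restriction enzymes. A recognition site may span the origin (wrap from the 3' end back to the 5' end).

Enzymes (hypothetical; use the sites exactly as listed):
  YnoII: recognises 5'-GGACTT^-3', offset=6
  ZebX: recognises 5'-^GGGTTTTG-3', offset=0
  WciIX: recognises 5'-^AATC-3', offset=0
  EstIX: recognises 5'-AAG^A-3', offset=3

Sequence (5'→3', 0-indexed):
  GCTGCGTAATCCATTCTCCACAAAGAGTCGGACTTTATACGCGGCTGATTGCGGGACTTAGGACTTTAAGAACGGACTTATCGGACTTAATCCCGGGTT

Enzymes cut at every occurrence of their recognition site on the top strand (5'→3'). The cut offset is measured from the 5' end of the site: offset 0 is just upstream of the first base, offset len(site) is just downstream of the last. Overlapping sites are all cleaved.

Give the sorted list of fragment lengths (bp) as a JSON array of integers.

[4,7,9,9,10,18,18,24]

Site scan:
  YnoII GGACTT/6: at [29, 53, 60, 73, 82] ⇒ [35, 59, 66, 79, 88]
  ZebX (GGGTTTTG, off=0): no sites
  WciIX AATC/0: at [7, 88] ⇒ [7, 88]
  EstIX AAGA/3: at [22, 67] ⇒ [25, 70]

Pooled cuts: [7, 25, 35, 59, 66, 70, 79, 88]

Fragments:
  7→25: 18 bp
  25→35: 10 bp
  35→59: 24 bp
  59→66: 7 bp
  66→70: 4 bp
  70→79: 9 bp
  79→88: 9 bp
  88→7 (wrap): 99-88+7 = 18 bp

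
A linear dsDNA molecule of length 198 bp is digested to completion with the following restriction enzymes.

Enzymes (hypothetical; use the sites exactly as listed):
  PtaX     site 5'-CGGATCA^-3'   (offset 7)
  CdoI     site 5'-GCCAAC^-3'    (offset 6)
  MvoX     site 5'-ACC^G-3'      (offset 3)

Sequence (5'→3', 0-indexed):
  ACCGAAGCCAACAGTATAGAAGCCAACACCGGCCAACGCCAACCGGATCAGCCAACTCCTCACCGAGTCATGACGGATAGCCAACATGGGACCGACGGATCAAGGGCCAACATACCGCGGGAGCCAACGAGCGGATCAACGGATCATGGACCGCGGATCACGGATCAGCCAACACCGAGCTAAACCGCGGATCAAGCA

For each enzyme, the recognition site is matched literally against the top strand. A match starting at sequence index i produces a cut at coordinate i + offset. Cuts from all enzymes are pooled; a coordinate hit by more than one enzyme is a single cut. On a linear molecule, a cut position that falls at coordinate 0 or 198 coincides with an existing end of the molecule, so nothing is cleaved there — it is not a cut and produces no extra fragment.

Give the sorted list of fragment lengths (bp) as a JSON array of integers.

[1,3,3,3,4,5,6,6,6,6,6,7,7,8,8,8,8,8,9,9,9,10,10,12,15,21]

Per-enzyme occurrences:
  PtaX (CGGATCA, off=7): starts [43, 95, 131, 139, 153, 160, 187] → cuts [50, 102, 138, 146, 160, 167, 194]
  CdoI (GCCAAC, off=6): starts [6, 21, 31, 37, 50, 79, 105, 122, 167] → cuts [12, 27, 37, 43, 56, 85, 111, 128, 173]
  MvoX (ACCG, off=3): starts [0, 27, 41, 61, 90, 113, 149, 173, 183] → cuts [3, 30, 44, 64, 93, 116, 152, 176, 186]

Pooled cuts: [3, 12, 27, 30, 37, 43, 44, 50, 56, 64, 85, 93, 102, 111, 116, 128, 138, 146, 152, 160, 167, 173, 176, 186, 194]

Fragments:
  [0,3): 3 bp
  [3,12): 9 bp
  [12,27): 15 bp
  [27,30): 3 bp
  [30,37): 7 bp
  [37,43): 6 bp
  [43,44): 1 bp
  [44,50): 6 bp
  [50,56): 6 bp
  [56,64): 8 bp
  [64,85): 21 bp
  [85,93): 8 bp
  [93,102): 9 bp
  [102,111): 9 bp
  [111,116): 5 bp
  [116,128): 12 bp
  [128,138): 10 bp
  [138,146): 8 bp
  [146,152): 6 bp
  [152,160): 8 bp
  [160,167): 7 bp
  [167,173): 6 bp
  [173,176): 3 bp
  [176,186): 10 bp
  [186,194): 8 bp
  [194,198): 4 bp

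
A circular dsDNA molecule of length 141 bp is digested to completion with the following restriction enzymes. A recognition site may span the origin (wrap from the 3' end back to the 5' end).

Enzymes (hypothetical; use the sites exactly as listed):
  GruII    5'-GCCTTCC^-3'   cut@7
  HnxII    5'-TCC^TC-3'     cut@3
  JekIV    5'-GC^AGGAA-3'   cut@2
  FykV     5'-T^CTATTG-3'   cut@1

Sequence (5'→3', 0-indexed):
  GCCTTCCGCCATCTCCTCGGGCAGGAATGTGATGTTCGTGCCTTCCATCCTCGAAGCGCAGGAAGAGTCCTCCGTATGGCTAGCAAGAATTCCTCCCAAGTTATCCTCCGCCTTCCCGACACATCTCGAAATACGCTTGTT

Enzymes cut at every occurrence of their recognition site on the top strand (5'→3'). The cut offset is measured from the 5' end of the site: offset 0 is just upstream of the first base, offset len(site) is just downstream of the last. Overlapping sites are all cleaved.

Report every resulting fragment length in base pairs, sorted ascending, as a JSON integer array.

[4,6,9,9,10,11,13,23,24,32]

Site scan:
  GruII (GCCTTCC, off=7): starts [0, 39, 109] → cuts [7, 46, 116]
  HnxII (TCCTC, off=3): starts [13, 47, 67, 90, 103] → cuts [16, 50, 70, 93, 106]
  JekIV (GCAGGAA, off=2): starts [20, 57] → cuts [22, 59]
  FykV (TCTATTG, off=1): no sites

All cut coordinates (distinct, sorted): [7, 16, 22, 46, 50, 59, 70, 93, 106, 116]

Fragments:
  7→16: 9 bp
  16→22: 6 bp
  22→46: 24 bp
  46→50: 4 bp
  50→59: 9 bp
  59→70: 11 bp
  70→93: 23 bp
  93→106: 13 bp
  106→116: 10 bp
  116→7 (wrap): 141-116+7 = 32 bp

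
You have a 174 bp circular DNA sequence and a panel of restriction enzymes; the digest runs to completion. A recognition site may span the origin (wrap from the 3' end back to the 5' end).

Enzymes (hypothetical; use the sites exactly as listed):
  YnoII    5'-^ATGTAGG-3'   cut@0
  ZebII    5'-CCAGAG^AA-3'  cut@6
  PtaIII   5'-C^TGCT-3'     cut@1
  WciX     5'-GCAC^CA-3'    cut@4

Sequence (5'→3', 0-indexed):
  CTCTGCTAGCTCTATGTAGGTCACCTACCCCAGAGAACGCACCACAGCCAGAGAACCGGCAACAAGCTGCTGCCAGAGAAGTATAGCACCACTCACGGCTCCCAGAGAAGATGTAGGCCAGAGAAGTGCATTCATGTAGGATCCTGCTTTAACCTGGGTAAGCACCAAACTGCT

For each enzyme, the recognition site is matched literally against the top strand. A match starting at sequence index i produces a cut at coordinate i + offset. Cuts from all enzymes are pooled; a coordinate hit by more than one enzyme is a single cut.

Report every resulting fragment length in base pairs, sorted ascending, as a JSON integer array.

[3,5,7,7,10,10,11,11,11,11,13,14,18,21,22]

Per-enzyme occurrences:
  YnoII (ATGTAGG, off=0): starts [13, 110, 133] → cuts [13, 110, 133]
  ZebII (CCAGAGAA, off=6): starts [29, 47, 72, 101, 117] → cuts [35, 53, 78, 107, 123]
  PtaIII (CTGCT, off=1): starts [2, 66, 143, 169] → cuts [3, 67, 144, 170]
  WciX (GCACCA, off=4): starts [38, 85, 161] → cuts [42, 89, 165]

Pooled cuts: [3, 13, 35, 42, 53, 67, 78, 89, 107, 110, 123, 133, 144, 165, 170]

Fragments:
  3→13: 10 bp
  13→35: 22 bp
  35→42: 7 bp
  42→53: 11 bp
  53→67: 14 bp
  67→78: 11 bp
  78→89: 11 bp
  89→107: 18 bp
  107→110: 3 bp
  110→123: 13 bp
  123→133: 10 bp
  133→144: 11 bp
  144→165: 21 bp
  165→170: 5 bp
  170→3 (wrap): 174-170+3 = 7 bp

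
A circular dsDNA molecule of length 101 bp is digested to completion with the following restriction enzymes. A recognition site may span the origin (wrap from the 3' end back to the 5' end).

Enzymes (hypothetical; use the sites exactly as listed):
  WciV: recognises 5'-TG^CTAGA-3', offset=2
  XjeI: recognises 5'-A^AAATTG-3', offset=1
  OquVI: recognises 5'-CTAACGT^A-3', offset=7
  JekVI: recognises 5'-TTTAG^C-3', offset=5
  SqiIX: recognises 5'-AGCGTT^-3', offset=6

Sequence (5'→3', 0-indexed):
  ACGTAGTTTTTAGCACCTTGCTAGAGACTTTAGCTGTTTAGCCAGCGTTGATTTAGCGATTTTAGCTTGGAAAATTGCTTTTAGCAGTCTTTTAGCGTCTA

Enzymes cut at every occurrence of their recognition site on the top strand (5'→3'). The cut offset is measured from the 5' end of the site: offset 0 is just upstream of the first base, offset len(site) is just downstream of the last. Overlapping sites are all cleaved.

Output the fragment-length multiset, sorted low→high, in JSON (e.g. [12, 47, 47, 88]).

[6,7,7,8,8,9,9,10,11,13,13]

Site scan:
  WciV (TGCTAGA, off=2): starts [18] → cuts [20]
  XjeI (AAAATTG, off=1): starts [70] → cuts [71]
  OquVI (CTAACGTA, off=7): starts [98] → cuts [4]
  JekVI (TTTAGC, off=5): starts [8, 28, 36, 51, 60, 79, 90] → cuts [13, 33, 41, 56, 65, 84, 95]
  SqiIX (AGCGTT, off=6): starts [43] → cuts [49]

Pooled cuts: [4, 13, 20, 33, 41, 49, 56, 65, 71, 84, 95]

Fragments:
  4→13: 9 bp
  13→20: 7 bp
  20→33: 13 bp
  33→41: 8 bp
  41→49: 8 bp
  49→56: 7 bp
  56→65: 9 bp
  65→71: 6 bp
  71→84: 13 bp
  84→95: 11 bp
  95→4 (wrap): 101-95+4 = 10 bp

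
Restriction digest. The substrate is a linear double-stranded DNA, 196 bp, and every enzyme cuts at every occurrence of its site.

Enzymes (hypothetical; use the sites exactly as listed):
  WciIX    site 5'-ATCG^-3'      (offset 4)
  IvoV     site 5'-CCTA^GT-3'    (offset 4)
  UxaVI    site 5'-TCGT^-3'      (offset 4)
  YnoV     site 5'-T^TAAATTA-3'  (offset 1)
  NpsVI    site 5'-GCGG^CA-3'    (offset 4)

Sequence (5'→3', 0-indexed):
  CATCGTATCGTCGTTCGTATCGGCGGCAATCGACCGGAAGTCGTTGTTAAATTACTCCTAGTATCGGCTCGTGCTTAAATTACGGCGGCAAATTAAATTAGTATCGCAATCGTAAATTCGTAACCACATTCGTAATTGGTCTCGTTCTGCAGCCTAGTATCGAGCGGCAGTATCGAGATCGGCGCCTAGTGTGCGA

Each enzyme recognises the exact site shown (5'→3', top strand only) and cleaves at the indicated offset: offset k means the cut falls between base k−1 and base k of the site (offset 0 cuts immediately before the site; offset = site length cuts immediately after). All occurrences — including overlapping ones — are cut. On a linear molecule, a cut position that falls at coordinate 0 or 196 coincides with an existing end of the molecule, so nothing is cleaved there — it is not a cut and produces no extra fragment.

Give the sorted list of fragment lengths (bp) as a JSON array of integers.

[1,1,1,3,3,3,4,4,4,4,5,5,5,6,6,6,6,6,6,7,8,8,8,11,12,12,12,13,13,13]

Per-enzyme occurrences:
  WciIX (ATCG, off=4): starts [1, 6, 18, 28, 62, 102, 108, 158, 171, 177] → cuts [5, 10, 22, 32, 66, 106, 112, 162, 175, 181]
  IvoV (CCTAGT, off=4): starts [56, 152, 184] → cuts [60, 156, 188]
  UxaVI (TCGT, off=4): starts [2, 7, 10, 14, 40, 68, 109, 117, 129, 141] → cuts [6, 11, 14, 18, 44, 72, 113, 121, 133, 145]
  YnoV (TTAAATTA, off=1): starts [46, 74, 92] → cuts [47, 75, 93]
  NpsVI (GCGGCA, off=4): starts [22, 84, 163] → cuts [26, 88, 167]

All cut coordinates (distinct, sorted): [5, 6, 10, 11, 14, 18, 22, 26, 32, 44, 47, 60, 66, 72, 75, 88, 93, 106, 112, 113, 121, 133, 145, 156, 162, 167, 175, 181, 188]

Fragment lengths:
  [0,5): 5 bp
  [5,6): 1 bp
  [6,10): 4 bp
  [10,11): 1 bp
  [11,14): 3 bp
  [14,18): 4 bp
  [18,22): 4 bp
  [22,26): 4 bp
  [26,32): 6 bp
  [32,44): 12 bp
  [44,47): 3 bp
  [47,60): 13 bp
  [60,66): 6 bp
  [66,72): 6 bp
  [72,75): 3 bp
  [75,88): 13 bp
  [88,93): 5 bp
  [93,106): 13 bp
  [106,112): 6 bp
  [112,113): 1 bp
  [113,121): 8 bp
  [121,133): 12 bp
  [133,145): 12 bp
  [145,156): 11 bp
  [156,162): 6 bp
  [162,167): 5 bp
  [167,175): 8 bp
  [175,181): 6 bp
  [181,188): 7 bp
  [188,196): 8 bp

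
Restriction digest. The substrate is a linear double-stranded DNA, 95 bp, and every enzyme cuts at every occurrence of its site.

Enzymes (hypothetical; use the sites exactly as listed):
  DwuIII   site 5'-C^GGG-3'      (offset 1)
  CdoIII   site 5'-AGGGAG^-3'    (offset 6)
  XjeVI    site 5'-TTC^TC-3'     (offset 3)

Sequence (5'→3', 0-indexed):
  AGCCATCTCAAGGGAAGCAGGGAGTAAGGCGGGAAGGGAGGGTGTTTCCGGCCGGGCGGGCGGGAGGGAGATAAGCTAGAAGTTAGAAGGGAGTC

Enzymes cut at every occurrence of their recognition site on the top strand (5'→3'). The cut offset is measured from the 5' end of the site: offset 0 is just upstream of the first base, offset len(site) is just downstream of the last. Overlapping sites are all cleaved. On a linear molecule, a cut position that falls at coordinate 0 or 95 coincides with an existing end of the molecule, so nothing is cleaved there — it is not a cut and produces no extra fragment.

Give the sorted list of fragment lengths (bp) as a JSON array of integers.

[2,4,4,6,9,10,13,23,24]

Site scan:
  DwuIII (CGGG, off=1): starts [29, 52, 56, 60] → cuts [30, 53, 57, 61]
  CdoIII (AGGGAG, off=6): starts [18, 34, 64, 87] → cuts [24, 40, 70, 93]
  XjeVI (TTCTC, off=3): no sites

All cut coordinates (distinct, sorted): [24, 30, 40, 53, 57, 61, 70, 93]

Fragments:
  [0,24): 24 bp
  [24,30): 6 bp
  [30,40): 10 bp
  [40,53): 13 bp
  [53,57): 4 bp
  [57,61): 4 bp
  [61,70): 9 bp
  [70,93): 23 bp
  [93,95): 2 bp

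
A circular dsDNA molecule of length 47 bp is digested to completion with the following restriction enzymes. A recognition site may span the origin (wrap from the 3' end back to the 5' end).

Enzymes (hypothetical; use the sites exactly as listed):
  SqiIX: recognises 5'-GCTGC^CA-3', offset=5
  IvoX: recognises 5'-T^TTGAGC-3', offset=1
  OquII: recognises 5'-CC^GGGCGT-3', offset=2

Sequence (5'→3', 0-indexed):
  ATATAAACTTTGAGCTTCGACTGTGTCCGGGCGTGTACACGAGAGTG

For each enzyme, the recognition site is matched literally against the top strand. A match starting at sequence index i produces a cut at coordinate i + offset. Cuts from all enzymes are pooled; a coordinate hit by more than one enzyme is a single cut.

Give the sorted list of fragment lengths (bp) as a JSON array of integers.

Scan for sites:
  SqiIX (GCTGCCA, off=5): no sites
  IvoX (TTTGAGC, off=1): starts [8] → cuts [9]
  OquII (CCGGGCGT, off=2): starts [26] → cuts [28]

Pooled cuts: [9, 28]

Fragments:
  9→28: 19 bp
  28→9 (wrap): 47-28+9 = 28 bp

[19,28]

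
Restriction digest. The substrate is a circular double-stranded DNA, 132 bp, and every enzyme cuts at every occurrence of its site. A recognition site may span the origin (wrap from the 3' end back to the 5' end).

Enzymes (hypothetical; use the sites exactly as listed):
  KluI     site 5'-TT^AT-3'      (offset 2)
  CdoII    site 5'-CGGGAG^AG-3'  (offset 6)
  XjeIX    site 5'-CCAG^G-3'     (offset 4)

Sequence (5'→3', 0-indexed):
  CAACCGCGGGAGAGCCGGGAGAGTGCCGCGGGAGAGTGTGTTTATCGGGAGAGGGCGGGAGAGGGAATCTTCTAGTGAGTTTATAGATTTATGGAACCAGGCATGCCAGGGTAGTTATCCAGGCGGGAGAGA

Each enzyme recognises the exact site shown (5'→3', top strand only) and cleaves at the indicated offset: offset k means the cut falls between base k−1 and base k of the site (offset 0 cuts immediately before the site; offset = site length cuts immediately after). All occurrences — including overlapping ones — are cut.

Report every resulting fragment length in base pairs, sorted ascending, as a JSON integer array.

[6,7,7,8,8,9,9,9,10,10,13,15,21]

Per-enzyme occurrences:
  KluI (TTAT, off=2): starts [41, 80, 88, 114] → cuts [43, 82, 90, 116]
  CdoII (CGGGAGAG, off=6): starts [6, 15, 28, 45, 55, 123] → cuts [12, 21, 34, 51, 61, 129]
  XjeIX (CCAGG, off=4): starts [96, 105, 118] → cuts [100, 109, 122]

All cut coordinates (distinct, sorted): [12, 21, 34, 43, 51, 61, 82, 90, 100, 109, 116, 122, 129]

Fragments:
  12→21: 9 bp
  21→34: 13 bp
  34→43: 9 bp
  43→51: 8 bp
  51→61: 10 bp
  61→82: 21 bp
  82→90: 8 bp
  90→100: 10 bp
  100→109: 9 bp
  109→116: 7 bp
  116→122: 6 bp
  122→129: 7 bp
  129→12 (wrap): 132-129+12 = 15 bp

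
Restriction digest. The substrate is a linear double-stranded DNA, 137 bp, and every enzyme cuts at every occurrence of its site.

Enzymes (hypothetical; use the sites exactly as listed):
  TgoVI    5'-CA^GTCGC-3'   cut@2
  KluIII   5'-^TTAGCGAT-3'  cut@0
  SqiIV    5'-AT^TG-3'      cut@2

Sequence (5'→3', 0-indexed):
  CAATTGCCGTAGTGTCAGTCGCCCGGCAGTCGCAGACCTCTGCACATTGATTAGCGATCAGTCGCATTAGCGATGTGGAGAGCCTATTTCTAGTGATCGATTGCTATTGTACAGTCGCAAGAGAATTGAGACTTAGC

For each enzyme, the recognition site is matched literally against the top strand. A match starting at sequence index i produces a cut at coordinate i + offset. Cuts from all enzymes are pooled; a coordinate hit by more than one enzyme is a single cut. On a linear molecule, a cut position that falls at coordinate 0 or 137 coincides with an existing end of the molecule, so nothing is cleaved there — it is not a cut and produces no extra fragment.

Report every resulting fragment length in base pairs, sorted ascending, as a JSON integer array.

[3,4,6,6,6,10,11,11,13,13,19,35]

Site scan:
  TgoVI (CAGTCGC, off=2): starts [15, 26, 58, 111] → cuts [17, 28, 60, 113]
  KluIII (TTAGCGAT, off=0): starts [50, 66] → cuts [50, 66]
  SqiIV (ATTG, off=2): starts [2, 45, 99, 105, 124] → cuts [4, 47, 101, 107, 126]

All cut coordinates (distinct, sorted): [4, 17, 28, 47, 50, 60, 66, 101, 107, 113, 126]

Fragments:
  [0,4): 4 bp
  [4,17): 13 bp
  [17,28): 11 bp
  [28,47): 19 bp
  [47,50): 3 bp
  [50,60): 10 bp
  [60,66): 6 bp
  [66,101): 35 bp
  [101,107): 6 bp
  [107,113): 6 bp
  [113,126): 13 bp
  [126,137): 11 bp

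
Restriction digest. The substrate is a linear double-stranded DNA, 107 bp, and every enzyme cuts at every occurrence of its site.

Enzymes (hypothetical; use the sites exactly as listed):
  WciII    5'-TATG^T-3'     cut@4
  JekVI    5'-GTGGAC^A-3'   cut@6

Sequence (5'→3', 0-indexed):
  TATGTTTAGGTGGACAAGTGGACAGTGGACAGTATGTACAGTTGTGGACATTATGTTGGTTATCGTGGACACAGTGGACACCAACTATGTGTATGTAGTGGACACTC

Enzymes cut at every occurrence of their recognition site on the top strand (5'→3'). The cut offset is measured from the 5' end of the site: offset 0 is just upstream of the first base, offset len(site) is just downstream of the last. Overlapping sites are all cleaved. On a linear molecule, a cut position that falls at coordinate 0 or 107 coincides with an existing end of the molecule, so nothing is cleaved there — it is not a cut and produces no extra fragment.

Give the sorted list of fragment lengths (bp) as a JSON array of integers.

Per-enzyme occurrences:
  WciII (TATGT, off=4): starts [0, 32, 51, 85, 91] → cuts [4, 36, 55, 89, 95]
  JekVI (GTGGACA, off=6): starts [9, 17, 24, 43, 64, 73, 97] → cuts [15, 23, 30, 49, 70, 79, 103]

Pooled cuts: [4, 15, 23, 30, 36, 49, 55, 70, 79, 89, 95, 103]

Fragments:
  [0,4): 4 bp
  [4,15): 11 bp
  [15,23): 8 bp
  [23,30): 7 bp
  [30,36): 6 bp
  [36,49): 13 bp
  [49,55): 6 bp
  [55,70): 15 bp
  [70,79): 9 bp
  [79,89): 10 bp
  [89,95): 6 bp
  [95,103): 8 bp
  [103,107): 4 bp

[4,4,6,6,6,7,8,8,9,10,11,13,15]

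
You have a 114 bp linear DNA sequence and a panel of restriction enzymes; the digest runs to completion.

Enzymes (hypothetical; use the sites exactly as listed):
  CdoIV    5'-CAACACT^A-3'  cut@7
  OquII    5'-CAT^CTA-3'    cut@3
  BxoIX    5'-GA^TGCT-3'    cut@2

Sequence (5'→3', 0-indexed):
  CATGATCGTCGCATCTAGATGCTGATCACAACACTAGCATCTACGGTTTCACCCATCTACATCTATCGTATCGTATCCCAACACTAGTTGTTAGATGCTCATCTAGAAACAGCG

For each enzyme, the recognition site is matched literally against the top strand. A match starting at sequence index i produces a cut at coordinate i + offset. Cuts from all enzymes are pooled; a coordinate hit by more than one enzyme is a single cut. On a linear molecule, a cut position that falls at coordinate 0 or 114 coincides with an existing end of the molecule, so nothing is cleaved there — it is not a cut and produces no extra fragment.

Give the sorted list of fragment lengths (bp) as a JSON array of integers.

[5,5,6,7,10,12,14,16,16,23]

Scan for sites:
  CdoIV (CAACACTA, off=7): starts [28, 78] → cuts [35, 85]
  OquII (CATCTA, off=3): starts [11, 37, 53, 59, 99] → cuts [14, 40, 56, 62, 102]
  BxoIX (GATGCT, off=2): starts [17, 93] → cuts [19, 95]

Pooled cuts: [14, 19, 35, 40, 56, 62, 85, 95, 102]

Fragment lengths:
  [0,14): 14 bp
  [14,19): 5 bp
  [19,35): 16 bp
  [35,40): 5 bp
  [40,56): 16 bp
  [56,62): 6 bp
  [62,85): 23 bp
  [85,95): 10 bp
  [95,102): 7 bp
  [102,114): 12 bp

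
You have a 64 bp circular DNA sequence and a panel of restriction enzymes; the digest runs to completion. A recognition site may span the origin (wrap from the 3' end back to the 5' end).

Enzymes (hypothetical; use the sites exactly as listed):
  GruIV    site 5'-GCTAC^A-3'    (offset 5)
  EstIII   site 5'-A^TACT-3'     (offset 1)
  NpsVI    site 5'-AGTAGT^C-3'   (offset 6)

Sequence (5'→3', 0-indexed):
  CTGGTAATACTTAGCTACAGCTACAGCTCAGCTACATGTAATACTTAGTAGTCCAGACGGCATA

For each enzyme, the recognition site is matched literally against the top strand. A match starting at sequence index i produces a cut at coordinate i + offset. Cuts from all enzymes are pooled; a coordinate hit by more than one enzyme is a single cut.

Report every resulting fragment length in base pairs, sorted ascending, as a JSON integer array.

[6,6,9,10,11,11,11]

Site scan:
  GruIV (GCTACA, off=5): starts [13, 19, 30] → cuts [18, 24, 35]
  EstIII (ATACT, off=1): starts [6, 40, 61] → cuts [7, 41, 62]
  NpsVI (AGTAGTC, off=6): starts [46] → cuts [52]

Pooled cuts: [7, 18, 24, 35, 41, 52, 62]

Fragment lengths:
  7→18: 11 bp
  18→24: 6 bp
  24→35: 11 bp
  35→41: 6 bp
  41→52: 11 bp
  52→62: 10 bp
  62→7 (wrap): 64-62+7 = 9 bp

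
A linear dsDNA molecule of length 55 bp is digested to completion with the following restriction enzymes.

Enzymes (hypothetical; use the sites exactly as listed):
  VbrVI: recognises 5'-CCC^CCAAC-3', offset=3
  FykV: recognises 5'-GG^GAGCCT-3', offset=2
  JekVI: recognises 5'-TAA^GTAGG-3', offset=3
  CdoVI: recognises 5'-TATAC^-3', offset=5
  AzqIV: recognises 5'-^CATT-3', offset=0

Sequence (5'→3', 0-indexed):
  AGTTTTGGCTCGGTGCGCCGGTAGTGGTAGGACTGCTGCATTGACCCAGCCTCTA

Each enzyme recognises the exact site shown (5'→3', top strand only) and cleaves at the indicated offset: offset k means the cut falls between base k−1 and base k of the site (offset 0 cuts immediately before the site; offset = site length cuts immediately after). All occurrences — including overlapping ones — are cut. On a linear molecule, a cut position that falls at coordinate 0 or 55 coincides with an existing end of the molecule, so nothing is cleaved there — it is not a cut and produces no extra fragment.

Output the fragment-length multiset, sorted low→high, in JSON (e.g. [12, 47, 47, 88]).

Per-enzyme occurrences:
  VbrVI (CCCCCAAC, off=3): no sites
  FykV (GGGAGCCT, off=2): no sites
  JekVI (TAAGTAGG, off=3): no sites
  CdoVI (TATAC, off=5): no sites
  AzqIV CATT/0: at [38] ⇒ [38]

Pooled cuts: [38]

Fragment lengths:
  [0,38): 38 bp
  [38,55): 17 bp

[17,38]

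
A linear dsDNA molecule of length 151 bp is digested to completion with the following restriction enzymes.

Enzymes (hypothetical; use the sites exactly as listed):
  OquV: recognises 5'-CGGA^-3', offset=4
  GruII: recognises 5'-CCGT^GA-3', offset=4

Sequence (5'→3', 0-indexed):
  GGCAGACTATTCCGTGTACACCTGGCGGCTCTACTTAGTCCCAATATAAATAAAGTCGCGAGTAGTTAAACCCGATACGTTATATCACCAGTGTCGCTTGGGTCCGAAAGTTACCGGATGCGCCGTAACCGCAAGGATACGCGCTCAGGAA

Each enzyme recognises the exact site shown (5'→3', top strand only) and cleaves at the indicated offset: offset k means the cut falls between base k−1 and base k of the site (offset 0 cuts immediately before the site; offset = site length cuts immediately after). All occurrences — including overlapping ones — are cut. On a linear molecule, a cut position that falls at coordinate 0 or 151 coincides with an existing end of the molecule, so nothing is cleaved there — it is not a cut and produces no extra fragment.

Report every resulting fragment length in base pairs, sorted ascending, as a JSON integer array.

[33,118]

Site scan:
  OquV (CGGA, off=4): starts [114] → cuts [118]
  GruII (CCGTGA, off=4): no sites

Pooled cuts: [118]

Fragment lengths:
  [0,118): 118 bp
  [118,151): 33 bp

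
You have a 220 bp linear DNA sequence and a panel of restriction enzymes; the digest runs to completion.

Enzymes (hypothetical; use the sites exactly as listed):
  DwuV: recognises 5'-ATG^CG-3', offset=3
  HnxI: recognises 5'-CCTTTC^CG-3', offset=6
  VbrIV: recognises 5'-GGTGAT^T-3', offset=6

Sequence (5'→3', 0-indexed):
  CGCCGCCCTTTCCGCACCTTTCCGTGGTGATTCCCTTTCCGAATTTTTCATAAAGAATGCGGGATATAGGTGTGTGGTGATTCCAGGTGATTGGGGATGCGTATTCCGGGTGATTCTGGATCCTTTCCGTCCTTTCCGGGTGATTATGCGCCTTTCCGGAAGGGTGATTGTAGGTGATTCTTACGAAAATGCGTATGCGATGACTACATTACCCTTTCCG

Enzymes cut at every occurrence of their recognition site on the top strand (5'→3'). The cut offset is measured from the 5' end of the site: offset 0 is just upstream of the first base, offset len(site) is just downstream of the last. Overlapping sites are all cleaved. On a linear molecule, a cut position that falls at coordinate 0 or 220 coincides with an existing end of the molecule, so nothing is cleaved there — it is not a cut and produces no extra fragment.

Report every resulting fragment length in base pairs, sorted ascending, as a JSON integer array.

Per-enzyme occurrences:
  DwuV (ATGCG, off=3): starts [56, 96, 145, 188, 194] → cuts [59, 99, 148, 191, 197]
  HnxI (CCTTTCCG, off=6): starts [6, 16, 33, 121, 130, 150, 212] → cuts [12, 22, 39, 127, 136, 156, 218]
  VbrIV (GGTGATT, off=6): starts [25, 75, 85, 108, 138, 162, 172] → cuts [31, 81, 91, 114, 144, 168, 178]

Pooled cuts: [12, 22, 31, 39, 59, 81, 91, 99, 114, 127, 136, 144, 148, 156, 168, 178, 191, 197, 218]

Fragment lengths:
  [0,12): 12 bp
  [12,22): 10 bp
  [22,31): 9 bp
  [31,39): 8 bp
  [39,59): 20 bp
  [59,81): 22 bp
  [81,91): 10 bp
  [91,99): 8 bp
  [99,114): 15 bp
  [114,127): 13 bp
  [127,136): 9 bp
  [136,144): 8 bp
  [144,148): 4 bp
  [148,156): 8 bp
  [156,168): 12 bp
  [168,178): 10 bp
  [178,191): 13 bp
  [191,197): 6 bp
  [197,218): 21 bp
  [218,220): 2 bp

[2,4,6,8,8,8,8,9,9,10,10,10,12,12,13,13,15,20,21,22]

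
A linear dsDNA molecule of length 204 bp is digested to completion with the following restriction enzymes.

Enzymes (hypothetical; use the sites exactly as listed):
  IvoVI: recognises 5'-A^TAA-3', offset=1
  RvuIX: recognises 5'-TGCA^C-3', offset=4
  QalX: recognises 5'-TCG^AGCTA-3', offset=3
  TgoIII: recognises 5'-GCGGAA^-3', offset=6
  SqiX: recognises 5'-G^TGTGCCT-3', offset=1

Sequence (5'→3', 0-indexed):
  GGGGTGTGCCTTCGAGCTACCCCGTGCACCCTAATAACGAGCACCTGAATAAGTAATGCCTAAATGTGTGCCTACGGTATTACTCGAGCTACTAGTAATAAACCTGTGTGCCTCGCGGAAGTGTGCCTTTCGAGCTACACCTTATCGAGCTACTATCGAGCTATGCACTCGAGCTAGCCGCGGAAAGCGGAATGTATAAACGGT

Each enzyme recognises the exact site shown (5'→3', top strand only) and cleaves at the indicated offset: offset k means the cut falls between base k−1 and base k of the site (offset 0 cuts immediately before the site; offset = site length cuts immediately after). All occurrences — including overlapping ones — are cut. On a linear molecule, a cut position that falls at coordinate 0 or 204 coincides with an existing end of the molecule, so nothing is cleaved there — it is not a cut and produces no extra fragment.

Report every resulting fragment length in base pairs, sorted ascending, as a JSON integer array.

[1,4,4,4,6,7,8,8,9,10,11,11,12,14,14,14,15,15,17,20]

Site scan:
  IvoVI ATAA/1: at [33, 48, 97, 195] ⇒ [34, 49, 98, 196]
  RvuIX TGCAC/4: at [24, 163] ⇒ [28, 167]
  QalX TCGAGCTA/3: at [11, 83, 129, 144, 155, 168] ⇒ [14, 86, 132, 147, 158, 171]
  TgoIII GCGGAA/6: at [114, 179, 186] ⇒ [120, 185, 192]
  SqiX GTGTGCCT/1: at [3, 65, 105, 120] ⇒ [4, 66, 106, 121]

All cut coordinates (distinct, sorted): [4, 14, 28, 34, 49, 66, 86, 98, 106, 120, 121, 132, 147, 158, 167, 171, 185, 192, 196]

Fragments:
  [0,4): 4 bp
  [4,14): 10 bp
  [14,28): 14 bp
  [28,34): 6 bp
  [34,49): 15 bp
  [49,66): 17 bp
  [66,86): 20 bp
  [86,98): 12 bp
  [98,106): 8 bp
  [106,120): 14 bp
  [120,121): 1 bp
  [121,132): 11 bp
  [132,147): 15 bp
  [147,158): 11 bp
  [158,167): 9 bp
  [167,171): 4 bp
  [171,185): 14 bp
  [185,192): 7 bp
  [192,196): 4 bp
  [196,204): 8 bp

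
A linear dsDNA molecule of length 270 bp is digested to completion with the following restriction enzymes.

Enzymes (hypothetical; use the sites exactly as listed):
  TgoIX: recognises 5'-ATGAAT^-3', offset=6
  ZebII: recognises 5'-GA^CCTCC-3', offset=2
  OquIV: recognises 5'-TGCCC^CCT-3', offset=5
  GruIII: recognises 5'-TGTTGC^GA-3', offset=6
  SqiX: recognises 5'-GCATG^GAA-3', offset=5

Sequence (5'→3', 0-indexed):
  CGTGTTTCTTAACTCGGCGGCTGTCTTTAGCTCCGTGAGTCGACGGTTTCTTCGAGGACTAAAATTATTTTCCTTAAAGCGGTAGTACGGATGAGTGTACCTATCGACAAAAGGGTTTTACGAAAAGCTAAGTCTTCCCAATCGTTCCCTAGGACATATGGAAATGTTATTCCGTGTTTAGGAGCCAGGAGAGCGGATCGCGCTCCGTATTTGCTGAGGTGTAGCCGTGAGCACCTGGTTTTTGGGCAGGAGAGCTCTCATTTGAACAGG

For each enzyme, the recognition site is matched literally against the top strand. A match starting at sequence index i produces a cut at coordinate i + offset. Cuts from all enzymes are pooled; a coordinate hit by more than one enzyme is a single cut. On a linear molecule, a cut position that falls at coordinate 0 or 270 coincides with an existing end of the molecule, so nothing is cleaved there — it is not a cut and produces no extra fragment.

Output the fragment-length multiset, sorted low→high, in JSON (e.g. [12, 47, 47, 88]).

[270]

Scan for sites:
  TgoIX (ATGAAT, off=6): no sites
  ZebII (GACCTCC, off=2): no sites
  OquIV (TGCCCCCT, off=5): no sites
  GruIII (TGTTGCGA, off=6): no sites
  SqiX (GCATGGAA, off=5): no sites

Pooled cuts: ∅

Fragment lengths:
  no cuts → one linear fragment of 270 bp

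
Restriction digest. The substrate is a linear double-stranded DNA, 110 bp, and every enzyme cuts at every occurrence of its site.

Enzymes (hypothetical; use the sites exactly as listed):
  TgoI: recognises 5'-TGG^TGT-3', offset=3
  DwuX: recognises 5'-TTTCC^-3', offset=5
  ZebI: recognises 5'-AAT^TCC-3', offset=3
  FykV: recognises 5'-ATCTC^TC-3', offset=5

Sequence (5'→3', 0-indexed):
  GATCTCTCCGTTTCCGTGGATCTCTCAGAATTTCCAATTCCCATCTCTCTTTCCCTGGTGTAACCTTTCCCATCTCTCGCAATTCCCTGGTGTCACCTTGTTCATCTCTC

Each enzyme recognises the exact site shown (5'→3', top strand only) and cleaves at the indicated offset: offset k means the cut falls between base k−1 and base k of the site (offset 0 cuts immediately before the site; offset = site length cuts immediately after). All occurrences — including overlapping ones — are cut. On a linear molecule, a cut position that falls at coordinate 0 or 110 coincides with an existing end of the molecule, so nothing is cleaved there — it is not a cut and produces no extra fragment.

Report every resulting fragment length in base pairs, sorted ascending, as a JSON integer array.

Scan for sites:
  TgoI TGGTGT/3: at [55, 87] ⇒ [58, 90]
  DwuX TTTCC/5: at [10, 30, 49, 65] ⇒ [15, 35, 54, 70]
  ZebI AATTCC/3: at [35, 80] ⇒ [38, 83]
  FykV ATCTCTC/5: at [1, 19, 42, 71, 103] ⇒ [6, 24, 47, 76, 108]

Pooled cuts: [6, 15, 24, 35, 38, 47, 54, 58, 70, 76, 83, 90, 108]

Fragments:
  [0,6): 6 bp
  [6,15): 9 bp
  [15,24): 9 bp
  [24,35): 11 bp
  [35,38): 3 bp
  [38,47): 9 bp
  [47,54): 7 bp
  [54,58): 4 bp
  [58,70): 12 bp
  [70,76): 6 bp
  [76,83): 7 bp
  [83,90): 7 bp
  [90,108): 18 bp
  [108,110): 2 bp

[2,3,4,6,6,7,7,7,9,9,9,11,12,18]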